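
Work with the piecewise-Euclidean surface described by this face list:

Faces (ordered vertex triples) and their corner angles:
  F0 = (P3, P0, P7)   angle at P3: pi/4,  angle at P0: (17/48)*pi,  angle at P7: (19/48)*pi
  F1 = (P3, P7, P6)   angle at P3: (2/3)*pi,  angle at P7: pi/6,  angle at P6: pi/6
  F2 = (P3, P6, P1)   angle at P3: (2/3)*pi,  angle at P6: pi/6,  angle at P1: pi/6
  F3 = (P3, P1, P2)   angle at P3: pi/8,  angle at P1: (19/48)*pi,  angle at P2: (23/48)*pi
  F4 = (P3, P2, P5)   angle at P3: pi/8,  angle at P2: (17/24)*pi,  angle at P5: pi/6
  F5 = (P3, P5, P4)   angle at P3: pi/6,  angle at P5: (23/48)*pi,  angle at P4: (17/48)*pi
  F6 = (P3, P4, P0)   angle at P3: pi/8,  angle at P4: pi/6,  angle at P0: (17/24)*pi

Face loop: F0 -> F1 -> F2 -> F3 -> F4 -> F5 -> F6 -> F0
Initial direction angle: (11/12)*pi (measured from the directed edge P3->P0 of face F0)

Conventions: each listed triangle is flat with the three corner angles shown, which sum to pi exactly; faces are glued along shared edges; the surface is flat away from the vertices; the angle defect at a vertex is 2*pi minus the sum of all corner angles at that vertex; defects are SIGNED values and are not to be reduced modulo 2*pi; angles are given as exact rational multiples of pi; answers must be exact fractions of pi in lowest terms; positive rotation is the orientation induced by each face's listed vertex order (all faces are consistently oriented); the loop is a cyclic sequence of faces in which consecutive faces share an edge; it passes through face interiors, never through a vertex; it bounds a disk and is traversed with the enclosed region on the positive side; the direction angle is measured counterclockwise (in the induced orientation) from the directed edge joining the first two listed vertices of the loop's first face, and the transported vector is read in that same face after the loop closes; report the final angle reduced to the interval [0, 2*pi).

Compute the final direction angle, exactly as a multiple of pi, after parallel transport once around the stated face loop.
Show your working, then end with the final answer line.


enclosed vertex P3: corner angles sum to (17/8)*pi, defect = 2*pi - (17/8)*pi = -pi/8
adding the enclosed defects to the starting angle (mod 2*pi, induced orientation) gives the holonomy
final angle = (11/12)*pi - pi/8 = (19/24)*pi (mod 2*pi)

Answer: final direction angle = (19/24)*pi


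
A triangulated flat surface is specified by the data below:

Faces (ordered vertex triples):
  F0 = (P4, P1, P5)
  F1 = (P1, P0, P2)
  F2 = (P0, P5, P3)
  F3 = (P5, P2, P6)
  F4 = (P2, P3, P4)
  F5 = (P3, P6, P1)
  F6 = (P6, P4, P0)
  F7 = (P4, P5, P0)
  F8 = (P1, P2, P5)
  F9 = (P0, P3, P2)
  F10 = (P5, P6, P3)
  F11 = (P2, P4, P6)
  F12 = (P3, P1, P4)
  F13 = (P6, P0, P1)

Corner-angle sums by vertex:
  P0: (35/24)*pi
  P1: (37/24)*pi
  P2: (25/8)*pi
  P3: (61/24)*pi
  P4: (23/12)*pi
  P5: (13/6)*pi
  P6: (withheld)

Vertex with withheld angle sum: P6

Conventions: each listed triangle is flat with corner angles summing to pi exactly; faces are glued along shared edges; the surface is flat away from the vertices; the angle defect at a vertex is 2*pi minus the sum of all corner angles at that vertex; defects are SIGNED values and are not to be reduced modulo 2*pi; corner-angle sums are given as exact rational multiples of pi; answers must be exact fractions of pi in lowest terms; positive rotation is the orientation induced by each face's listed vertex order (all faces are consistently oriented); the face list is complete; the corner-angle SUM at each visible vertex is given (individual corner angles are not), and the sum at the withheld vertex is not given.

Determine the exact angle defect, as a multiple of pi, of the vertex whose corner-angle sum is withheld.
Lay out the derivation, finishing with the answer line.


V = 7, E = 21, F = 14; chi = V - E + F = 0
Gauss-Bonnet: total defect = 2*pi*chi = 0; visible defects sum to (-3/4)*pi

Answer: defect(P6) = (3/4)*pi


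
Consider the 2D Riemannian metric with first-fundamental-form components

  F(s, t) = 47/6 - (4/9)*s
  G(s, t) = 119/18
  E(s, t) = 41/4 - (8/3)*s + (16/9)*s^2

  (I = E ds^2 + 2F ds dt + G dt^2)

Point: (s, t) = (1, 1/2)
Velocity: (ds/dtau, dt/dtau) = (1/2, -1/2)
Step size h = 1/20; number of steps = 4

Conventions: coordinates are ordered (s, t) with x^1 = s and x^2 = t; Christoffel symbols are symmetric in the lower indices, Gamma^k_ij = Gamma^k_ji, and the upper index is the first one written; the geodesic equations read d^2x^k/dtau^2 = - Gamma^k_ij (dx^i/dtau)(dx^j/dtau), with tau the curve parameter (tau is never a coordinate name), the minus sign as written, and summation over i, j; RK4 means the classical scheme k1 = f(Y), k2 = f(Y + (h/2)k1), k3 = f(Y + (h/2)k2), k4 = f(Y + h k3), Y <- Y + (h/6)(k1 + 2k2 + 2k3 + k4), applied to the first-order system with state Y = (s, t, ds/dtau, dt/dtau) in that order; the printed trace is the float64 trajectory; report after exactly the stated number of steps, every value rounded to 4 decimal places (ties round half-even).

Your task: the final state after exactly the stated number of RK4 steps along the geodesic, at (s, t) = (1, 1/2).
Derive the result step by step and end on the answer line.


f(Y) = (ds/dtau, dt/dtau, -Gamma^s_ij Y'^i Y'^j, -Gamma^t_ij Y'^i Y'^j) with the Gammas evaluated at the stage position; h = 0.050000; intermediate values shown to 6 dp
step 0: s = 1.0000, t = 0.5000, ds/dtau = 0.5000, dt/dtau = -0.5000
step 1:
  k1: at (s, t) = (1.000000, 0.500000), (ds/dtau, dt/dtau) = (0.500000, -0.500000); Gamma_sss = 0.853333, Gamma_sst = 0.000000, Gamma_stt = 0.000000, Gamma_tss = -1.020952, Gamma_tst = 0.000000, Gamma_ttt = 0.000000; k1 = (0.500000, -0.500000, -0.213333, 0.255238)
  k2: at (s, t) = (1.012500, 0.487500), (ds/dtau, dt/dtau) = (0.494667, -0.493619); Gamma_sss = 0.854698, Gamma_sst = 0.000000, Gamma_stt = 0.000000, Gamma_tss = -1.021759, Gamma_tst = 0.000000, Gamma_ttt = 0.000000; k2 = (0.494667, -0.493619, -0.209140, 0.250019)
  k3: at (s, t) = (1.012367, 0.487660), (ds/dtau, dt/dtau) = (0.494771, -0.493750); Gamma_sss = 0.854686, Gamma_sst = 0.000000, Gamma_stt = 0.000000, Gamma_tss = -1.021753, Gamma_tst = 0.000000, Gamma_ttt = 0.000000; k3 = (0.494771, -0.493750, -0.209226, 0.250124)
  k4: at (s, t) = (1.024739, 0.475313), (ds/dtau, dt/dtau) = (0.489539, -0.487494); Gamma_sss = 0.855585, Gamma_sst = 0.000000, Gamma_stt = 0.000000, Gamma_tss = -1.022046, Gamma_tst = 0.000000, Gamma_ttt = 0.000000; k4 = (0.489539, -0.487494, -0.205039, 0.244931)
  Y <- Y + (h/6)(k1 + 2k2 + 2k3 + k4): s = 1.0247, t = 0.4753, ds/dtau = 0.4895, dt/dtau = -0.4875
step 2:
  k1: at (s, t) = (1.024737, 0.475315), (ds/dtau, dt/dtau) = (0.489541, -0.487496); Gamma_sss = 0.855585, Gamma_sst = 0.000000, Gamma_stt = 0.000000, Gamma_tss = -1.022046, Gamma_tst = 0.000000, Gamma_ttt = 0.000000; k1 = (0.489541, -0.487496, -0.205041, 0.244934)
  k2: at (s, t) = (1.036975, 0.463127), (ds/dtau, dt/dtau) = (0.484415, -0.481373); Gamma_sss = 0.856055, Gamma_sst = 0.000000, Gamma_stt = 0.000000, Gamma_tss = -1.021866, Gamma_tst = 0.000000, Gamma_ttt = 0.000000; k2 = (0.484415, -0.481373, -0.200880, 0.239789)
  k3: at (s, t) = (1.036847, 0.463280), (ds/dtau, dt/dtau) = (0.484519, -0.481501); Gamma_sss = 0.856052, Gamma_sst = 0.000000, Gamma_stt = 0.000000, Gamma_tss = -1.021870, Gamma_tst = 0.000000, Gamma_ttt = 0.000000; k3 = (0.484519, -0.481501, -0.200965, 0.239893)
  k4: at (s, t) = (1.048963, 0.451240), (ds/dtau, dt/dtau) = (0.479493, -0.475502); Gamma_sss = 0.856134, Gamma_sst = 0.000000, Gamma_stt = 0.000000, Gamma_tss = -1.021264, Gamma_tst = 0.000000, Gamma_ttt = 0.000000; k4 = (0.479493, -0.475502, -0.196836, 0.234802)
  Y <- Y + (h/6)(k1 + 2k2 + 2k3 + k4): s = 1.0490, t = 0.4512, ds/dtau = 0.4795, dt/dtau = -0.4755
step 3:
  k1: at (s, t) = (1.048961, 0.451242), (ds/dtau, dt/dtau) = (0.479494, -0.475504); Gamma_sss = 0.856134, Gamma_sst = 0.000000, Gamma_stt = 0.000000, Gamma_tss = -1.021264, Gamma_tst = 0.000000, Gamma_ttt = 0.000000; k1 = (0.479494, -0.475504, -0.196838, 0.234804)
  k2: at (s, t) = (1.060948, 0.439354), (ds/dtau, dt/dtau) = (0.474573, -0.469634); Gamma_sss = 0.855858, Gamma_sst = 0.000000, Gamma_stt = 0.000000, Gamma_tss = -1.020268, Gamma_tst = 0.000000, Gamma_ttt = 0.000000; k2 = (0.474573, -0.469634, -0.192756, 0.229785)
  k3: at (s, t) = (1.060825, 0.439501), (ds/dtau, dt/dtau) = (0.474675, -0.469759); Gamma_sss = 0.855863, Gamma_sst = 0.000000, Gamma_stt = 0.000000, Gamma_tss = -1.020280, Gamma_tst = 0.000000, Gamma_ttt = 0.000000; k3 = (0.474675, -0.469759, -0.192840, 0.229886)
  k4: at (s, t) = (1.072695, 0.427754), (ds/dtau, dt/dtau) = (0.469852, -0.464009); Gamma_sss = 0.855265, Gamma_sst = 0.000000, Gamma_stt = 0.000000, Gamma_tss = -1.018932, Gamma_tst = 0.000000, Gamma_ttt = 0.000000; k4 = (0.469852, -0.464009, -0.188809, 0.224941)
  Y <- Y + (h/6)(k1 + 2k2 + 2k3 + k4): s = 1.0727, t = 0.4278, ds/dtau = 0.4699, dt/dtau = -0.4640
step 4:
  k1: at (s, t) = (1.072693, 0.427756), (ds/dtau, dt/dtau) = (0.469854, -0.464011); Gamma_sss = 0.855266, Gamma_sst = 0.000000, Gamma_stt = 0.000000, Gamma_tss = -1.018932, Gamma_tst = 0.000000, Gamma_ttt = 0.000000; k1 = (0.469854, -0.464011, -0.188811, 0.224942)
  k2: at (s, t) = (1.084439, 0.416156), (ds/dtau, dt/dtau) = (0.465134, -0.458388); Gamma_sss = 0.854372, Gamma_sst = 0.000000, Gamma_stt = 0.000000, Gamma_tss = -1.017264, Gamma_tst = 0.000000, Gamma_ttt = 0.000000; k2 = (0.465134, -0.458388, -0.184843, 0.220084)
  k3: at (s, t) = (1.084321, 0.416296), (ds/dtau, dt/dtau) = (0.465233, -0.458509); Gamma_sss = 0.854383, Gamma_sst = 0.000000, Gamma_stt = 0.000000, Gamma_tss = -1.017282, Gamma_tst = 0.000000, Gamma_ttt = 0.000000; k3 = (0.465233, -0.458509, -0.184924, 0.220182)
  k4: at (s, t) = (1.095955, 0.404831), (ds/dtau, dt/dtau) = (0.460608, -0.453002); Gamma_sss = 0.853223, Gamma_sst = 0.000000, Gamma_stt = 0.000000, Gamma_tss = -1.015325, Gamma_tst = 0.000000, Gamma_ttt = 0.000000; k4 = (0.460608, -0.453002, -0.181019, 0.215411)
  Y <- Y + (h/6)(k1 + 2k2 + 2k3 + k4): s = 1.0960, t = 0.4048, ds/dtau = 0.4606, dt/dtau = -0.4530

Answer: s = 1.0960, t = 0.4048, ds/dtau = 0.4606, dt/dtau = -0.4530


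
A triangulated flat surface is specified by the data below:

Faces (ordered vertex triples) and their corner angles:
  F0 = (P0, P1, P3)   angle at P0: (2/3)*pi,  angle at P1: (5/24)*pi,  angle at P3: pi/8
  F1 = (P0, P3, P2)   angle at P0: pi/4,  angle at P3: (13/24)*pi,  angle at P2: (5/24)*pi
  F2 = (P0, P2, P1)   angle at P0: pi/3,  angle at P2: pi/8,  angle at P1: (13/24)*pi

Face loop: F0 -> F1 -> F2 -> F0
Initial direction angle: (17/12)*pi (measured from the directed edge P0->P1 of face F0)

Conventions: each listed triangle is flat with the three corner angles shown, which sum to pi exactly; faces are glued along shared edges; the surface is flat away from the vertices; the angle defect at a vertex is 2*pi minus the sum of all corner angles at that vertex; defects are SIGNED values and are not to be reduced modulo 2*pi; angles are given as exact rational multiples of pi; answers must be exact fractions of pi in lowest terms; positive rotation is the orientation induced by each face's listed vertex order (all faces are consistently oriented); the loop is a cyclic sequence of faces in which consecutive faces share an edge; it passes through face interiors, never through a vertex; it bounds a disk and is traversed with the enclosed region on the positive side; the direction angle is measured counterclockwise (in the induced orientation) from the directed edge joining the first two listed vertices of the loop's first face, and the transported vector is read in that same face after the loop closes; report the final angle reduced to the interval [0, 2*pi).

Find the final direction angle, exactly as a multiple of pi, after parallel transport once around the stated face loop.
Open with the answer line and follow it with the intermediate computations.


Answer: final direction angle = pi/6

enclosed vertex P0: corner angles sum to (5/4)*pi, defect = 2*pi - (5/4)*pi = (3/4)*pi
adding the enclosed defects to the starting angle (mod 2*pi, induced orientation) gives the holonomy
final angle = (17/12)*pi + (3/4)*pi = pi/6 (mod 2*pi)


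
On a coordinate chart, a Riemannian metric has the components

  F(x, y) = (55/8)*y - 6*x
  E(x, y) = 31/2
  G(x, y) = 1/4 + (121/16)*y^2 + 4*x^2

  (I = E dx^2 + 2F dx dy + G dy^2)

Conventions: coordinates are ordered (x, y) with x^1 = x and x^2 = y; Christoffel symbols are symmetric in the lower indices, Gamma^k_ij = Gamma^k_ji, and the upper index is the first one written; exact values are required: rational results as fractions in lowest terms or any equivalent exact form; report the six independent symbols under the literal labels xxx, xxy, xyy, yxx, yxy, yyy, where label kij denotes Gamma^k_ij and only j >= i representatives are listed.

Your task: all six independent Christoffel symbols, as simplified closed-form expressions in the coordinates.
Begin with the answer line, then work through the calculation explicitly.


Answer: Gamma_xxx = (-2304*x + 2640*y)/(1664*x^2 + 5280*x*y + 4477*y^2 + 248), Gamma_xxy = (1536*x^2 - 1760*x*y)/(1664*x^2 + 5280*x*y + 4477*y^2 + 248), Gamma_xyy = (-1024*x^3 + 1760*x^2 - 1936*x*y^2 + 2904*x*y - 64*x + 110)/(1664*x^2 + 5280*x*y + 4477*y^2 + 248), Gamma_yxx = -5952/(1664*x^2 + 5280*x*y + 4477*y^2 + 248), Gamma_yxy = 3968*x/(1664*x^2 + 5280*x*y + 4477*y^2 + 248), Gamma_yyy = (-1536*x^2 + 1760*x*y + 2640*x + 4477*y)/(1664*x^2 + 5280*x*y + 4477*y^2 + 248)

E = 31/2; F = (55/8)*y - 6*x; G = 1/4 + (121/16)*y^2 + 4*x^2
Gamma^k_ij = (1/2) g^{kl} (d_i g_jl + d_j g_il - d_l g_ij), with g^inv = (1/(EG-F^2)) [[G, -F], [-F, E]]
first partials: E_x = 0, E_y = 0, F_x = -6, F_y = 55/8, G_x = 8*x, G_y = (121/8)*y
D = EG - F^2 = 31/8 + (4477/64)*y^2 + (165/2)*x*y + 26*x^2
expanded: Gamma^x_xx = (G E_x - 2F F_x + F E_y)/(2D), Gamma^x_xy = (G E_y - F G_x)/(2D), Gamma^x_yy = (2G F_y - G G_x - F G_y)/(2D), Gamma^y_xx = (2E F_x - E E_y - F E_x)/(2D), Gamma^y_xy = (E G_x - F E_y)/(2D), Gamma^y_yy = (E G_y - 2F F_y + F G_x)/(2D); substitute and cancel common factors


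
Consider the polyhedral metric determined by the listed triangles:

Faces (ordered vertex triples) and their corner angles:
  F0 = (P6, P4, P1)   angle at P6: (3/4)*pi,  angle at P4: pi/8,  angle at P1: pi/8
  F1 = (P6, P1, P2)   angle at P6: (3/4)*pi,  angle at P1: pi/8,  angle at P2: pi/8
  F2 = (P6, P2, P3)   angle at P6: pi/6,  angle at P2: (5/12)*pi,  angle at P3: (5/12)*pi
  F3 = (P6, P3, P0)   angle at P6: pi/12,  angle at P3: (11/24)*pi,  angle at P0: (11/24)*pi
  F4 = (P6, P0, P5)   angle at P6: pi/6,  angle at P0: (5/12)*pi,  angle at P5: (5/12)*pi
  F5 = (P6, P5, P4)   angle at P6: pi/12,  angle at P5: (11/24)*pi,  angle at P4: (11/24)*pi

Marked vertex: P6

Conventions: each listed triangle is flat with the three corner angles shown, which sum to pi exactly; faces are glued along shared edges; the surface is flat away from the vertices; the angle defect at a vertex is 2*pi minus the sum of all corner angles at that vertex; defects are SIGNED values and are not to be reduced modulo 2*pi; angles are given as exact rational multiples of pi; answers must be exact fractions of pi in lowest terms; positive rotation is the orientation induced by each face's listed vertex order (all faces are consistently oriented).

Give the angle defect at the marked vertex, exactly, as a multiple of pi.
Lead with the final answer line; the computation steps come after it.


Answer: defect(P6) = 0

Sum of corner angles at P6: 2*pi
defect = 2*pi - 2*pi


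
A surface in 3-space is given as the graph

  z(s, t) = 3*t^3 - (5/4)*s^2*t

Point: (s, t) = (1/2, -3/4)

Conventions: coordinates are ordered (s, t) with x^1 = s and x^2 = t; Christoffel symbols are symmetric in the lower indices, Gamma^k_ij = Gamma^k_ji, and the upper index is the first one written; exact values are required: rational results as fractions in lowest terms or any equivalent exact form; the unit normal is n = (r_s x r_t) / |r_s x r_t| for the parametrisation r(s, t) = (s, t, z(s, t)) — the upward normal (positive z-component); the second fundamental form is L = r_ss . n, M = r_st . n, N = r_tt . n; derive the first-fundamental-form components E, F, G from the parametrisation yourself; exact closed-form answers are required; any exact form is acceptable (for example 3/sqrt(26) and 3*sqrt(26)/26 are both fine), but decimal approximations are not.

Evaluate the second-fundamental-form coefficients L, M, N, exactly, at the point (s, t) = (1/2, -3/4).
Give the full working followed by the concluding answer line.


z_s = 15/16, z_t = 19/4, z_ss = 15/8, z_st = -5/4, z_tt = -27/2
E = 481/256, F = 285/64, G = 377/16; answer radicand W^2 = 6257/256
unnormalised second-form numerators: l = 15/8, m = -5/4, n = -27/2; L = l/sqrt(6257/256), and similarly M = m/sqrt(W^2), N = n/sqrt(W^2)

Answer: L = 30*sqrt(6257)/6257, M = -20*sqrt(6257)/6257, N = -216*sqrt(6257)/6257


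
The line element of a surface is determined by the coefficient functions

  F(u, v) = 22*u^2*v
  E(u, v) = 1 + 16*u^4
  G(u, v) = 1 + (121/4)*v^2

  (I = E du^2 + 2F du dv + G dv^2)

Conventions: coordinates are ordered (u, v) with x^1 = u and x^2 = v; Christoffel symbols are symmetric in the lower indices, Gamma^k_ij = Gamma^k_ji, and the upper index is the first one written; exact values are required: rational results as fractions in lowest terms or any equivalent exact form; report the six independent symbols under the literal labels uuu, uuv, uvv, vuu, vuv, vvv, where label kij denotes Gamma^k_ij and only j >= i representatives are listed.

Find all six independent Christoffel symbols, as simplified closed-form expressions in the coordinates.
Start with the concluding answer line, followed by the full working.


Answer: Gamma_uuu = 128*u^3/(64*u^4 + 121*v^2 + 4), Gamma_uuv = 0, Gamma_uvv = 88*u^2/(64*u^4 + 121*v^2 + 4), Gamma_vuu = 176*u*v/(64*u^4 + 121*v^2 + 4), Gamma_vuv = 0, Gamma_vvv = 121*v/(64*u^4 + 121*v^2 + 4)

E = 1 + 16*u^4; F = 22*u^2*v; G = 1 + (121/4)*v^2
Gamma^k_ij = (1/2) g^{kl} (d_i g_jl + d_j g_il - d_l g_ij), with g^inv = (1/(EG-F^2)) [[G, -F], [-F, E]]
first partials: E_u = 64*u^3, E_v = 0, F_u = 44*u*v, F_v = 22*u^2, G_u = 0, G_v = (121/2)*v
D = EG - F^2 = 1 + (121/4)*v^2 + 16*u^4
expanded: Gamma^u_uu = (G E_u - 2F F_u + F E_v)/(2D), Gamma^u_uv = (G E_v - F G_u)/(2D), Gamma^u_vv = (2G F_v - G G_u - F G_v)/(2D), Gamma^v_uu = (2E F_u - E E_v - F E_u)/(2D), Gamma^v_uv = (E G_u - F E_v)/(2D), Gamma^v_vv = (E G_v - 2F F_v + F G_u)/(2D); substitute and cancel common factors


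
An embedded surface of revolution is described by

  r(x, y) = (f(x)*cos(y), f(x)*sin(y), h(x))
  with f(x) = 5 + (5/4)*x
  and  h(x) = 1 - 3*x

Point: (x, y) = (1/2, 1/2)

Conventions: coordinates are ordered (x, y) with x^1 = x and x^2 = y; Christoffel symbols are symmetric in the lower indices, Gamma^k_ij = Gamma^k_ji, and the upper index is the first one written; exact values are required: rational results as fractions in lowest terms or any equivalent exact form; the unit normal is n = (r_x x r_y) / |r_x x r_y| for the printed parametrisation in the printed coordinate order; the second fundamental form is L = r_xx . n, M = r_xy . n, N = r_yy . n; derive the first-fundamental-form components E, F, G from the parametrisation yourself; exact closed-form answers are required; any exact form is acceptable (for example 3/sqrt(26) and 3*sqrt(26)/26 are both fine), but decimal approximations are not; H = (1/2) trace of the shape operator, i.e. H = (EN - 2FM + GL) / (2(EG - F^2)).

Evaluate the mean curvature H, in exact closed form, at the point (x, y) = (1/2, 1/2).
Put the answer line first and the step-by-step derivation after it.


Answer: H = -16/195

f = 45/8, f' = 5/4, f'' = 0, h' = -3, h'' = 0
E = 169/16, F = 0, G = 2025/64; answer radicand W^2 = 169/16
unnormalised second-form numerators: l = 0, m = 0, n = -135/8; L = l/sqrt(169/16), and similarly M = m/sqrt(W^2), N = n/sqrt(W^2)
H = (E*n - 2*F*m + G*l) / (2*(EG - F^2)*sqrt(W^2)); E*n - 2*F*m + G*l = -22815/128, EG - F^2 = 342225/1024, so H = (-4/15)/sqrt(169/16)


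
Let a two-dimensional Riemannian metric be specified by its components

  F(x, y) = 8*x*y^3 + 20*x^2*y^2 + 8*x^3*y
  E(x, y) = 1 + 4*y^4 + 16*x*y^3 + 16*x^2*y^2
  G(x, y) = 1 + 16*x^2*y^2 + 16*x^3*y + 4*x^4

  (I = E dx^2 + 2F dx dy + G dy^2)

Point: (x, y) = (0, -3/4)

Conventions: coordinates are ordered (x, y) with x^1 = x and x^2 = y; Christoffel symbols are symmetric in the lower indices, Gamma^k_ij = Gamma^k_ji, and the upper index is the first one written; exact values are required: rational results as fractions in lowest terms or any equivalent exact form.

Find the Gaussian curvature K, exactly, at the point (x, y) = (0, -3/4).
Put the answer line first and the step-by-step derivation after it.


Answer: K = -36864/21025

E = 145/64, F = 0, G = 1, EG - F^2 = 145/64 at the point
E_x = -27/4, E_y = -27/4, F_x = -27/8, F_y = 0, G_x = 0, G_y = 0
E_yy = 27, F_xy = 27/2, G_xx = 18
Compute both Brioschi determinants and normalise by (EG - F^2)^2.
M1 = [[-E_yy/2 + F_xy - G_xx/2, E_x/2, F_x - E_y/2], [F_y - G_x/2, E, F], [G_y/2, F, G]] = [[-9, -27/8, 0], [0, 145/64, 0], [0, 0, 1]]; det M1 = -1305/64
M2 = [[0, E_y/2, G_x/2], [E_y/2, E, F], [G_x/2, F, G]] = [[0, -27/8, 0], [-27/8, 145/64, 0], [0, 0, 1]]; det M2 = -729/64
det M1 - det M2 = -9; K = -9 / (145/64)^2 = -36864/21025


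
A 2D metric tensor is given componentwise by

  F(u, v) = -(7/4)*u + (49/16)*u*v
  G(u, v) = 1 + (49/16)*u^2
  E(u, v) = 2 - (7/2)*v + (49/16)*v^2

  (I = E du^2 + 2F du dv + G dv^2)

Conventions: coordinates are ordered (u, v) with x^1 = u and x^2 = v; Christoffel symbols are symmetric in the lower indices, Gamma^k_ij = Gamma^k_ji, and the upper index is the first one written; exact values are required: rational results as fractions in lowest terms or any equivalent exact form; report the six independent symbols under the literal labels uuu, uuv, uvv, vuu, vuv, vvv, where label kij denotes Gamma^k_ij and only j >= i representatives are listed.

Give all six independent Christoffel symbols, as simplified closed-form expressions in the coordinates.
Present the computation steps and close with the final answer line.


E = 2 - (7/2)*v + (49/16)*v^2; F = -(7/4)*u + (49/16)*u*v; G = 1 + (49/16)*u^2
Gamma^k_ij = (1/2) g^{kl} (d_i g_jl + d_j g_il - d_l g_ij), with g^inv = (1/(EG-F^2)) [[G, -F], [-F, E]]
first partials: E_u = 0, E_v = -7/2 + (49/8)*v, F_u = -7/4 + (49/16)*v, F_v = (49/16)*u, G_u = (49/8)*u, G_v = 0
D = EG - F^2 = 2 - (7/2)*v + (49/16)*v^2 + (49/16)*u^2
expanded: Gamma^u_uu = (G E_u - 2F F_u + F E_v)/(2D), Gamma^u_uv = (G E_v - F G_u)/(2D), Gamma^u_vv = (2G F_v - G G_u - F G_v)/(2D), Gamma^v_uu = (2E F_u - E E_v - F E_u)/(2D), Gamma^v_uv = (E G_u - F E_v)/(2D), Gamma^v_vv = (E G_v - 2F F_v + F G_u)/(2D); substitute and cancel common factors

Answer: Gamma_uuu = 0, Gamma_uuv = (49*v - 28)/(49*u^2 + 49*v^2 - 56*v + 32), Gamma_uvv = 0, Gamma_vuu = 0, Gamma_vuv = 49*u/(49*u^2 + 49*v^2 - 56*v + 32), Gamma_vvv = 0


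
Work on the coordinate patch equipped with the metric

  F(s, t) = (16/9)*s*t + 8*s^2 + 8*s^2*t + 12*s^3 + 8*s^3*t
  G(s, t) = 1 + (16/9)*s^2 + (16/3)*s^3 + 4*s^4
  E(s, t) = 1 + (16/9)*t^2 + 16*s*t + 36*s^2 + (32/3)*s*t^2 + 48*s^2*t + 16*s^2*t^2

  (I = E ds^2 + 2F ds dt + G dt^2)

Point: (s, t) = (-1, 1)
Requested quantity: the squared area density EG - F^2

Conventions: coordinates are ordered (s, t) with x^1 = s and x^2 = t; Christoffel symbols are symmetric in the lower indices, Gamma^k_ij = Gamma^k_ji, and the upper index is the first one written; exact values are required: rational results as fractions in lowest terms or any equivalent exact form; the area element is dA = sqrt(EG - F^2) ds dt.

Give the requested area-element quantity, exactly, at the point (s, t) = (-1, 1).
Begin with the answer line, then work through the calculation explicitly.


Answer: EG - F^2 = 689/9

E = 685/9, F = -52/9, G = 13/9; EG - F^2 = 689/9


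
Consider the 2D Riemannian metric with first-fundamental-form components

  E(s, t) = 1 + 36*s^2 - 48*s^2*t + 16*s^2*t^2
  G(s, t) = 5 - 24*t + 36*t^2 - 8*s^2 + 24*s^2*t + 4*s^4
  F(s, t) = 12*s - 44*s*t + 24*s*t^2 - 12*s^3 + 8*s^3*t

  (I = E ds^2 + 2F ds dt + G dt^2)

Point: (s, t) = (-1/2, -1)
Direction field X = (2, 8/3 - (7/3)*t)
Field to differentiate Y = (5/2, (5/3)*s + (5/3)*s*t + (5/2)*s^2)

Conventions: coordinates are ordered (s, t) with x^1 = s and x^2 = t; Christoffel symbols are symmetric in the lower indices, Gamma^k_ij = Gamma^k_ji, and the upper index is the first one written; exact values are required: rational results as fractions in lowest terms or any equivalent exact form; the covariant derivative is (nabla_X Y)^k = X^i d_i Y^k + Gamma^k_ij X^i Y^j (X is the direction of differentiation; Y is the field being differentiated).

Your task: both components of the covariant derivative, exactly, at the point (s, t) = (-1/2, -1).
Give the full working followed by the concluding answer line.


E = 26, F = -75/2, G = 229/4 at the point
E_s = -100, E_t = -20, F_s = 65, F_t = 45, G_s = 30, G_t = -90
EG - F^2 = 329/4;  g^inv = (4/329) * [[229/4, 75/2], [75/2, 26]]
first-kind symbols [ij,l] = (1/2)(d_i g_jl + d_j g_il - d_l g_ij): [ss,s] = E_s/2 = -50, [ss,t] = F_s - E_t/2 = 75, [st,s] = E_t/2 = -10, [st,t] = G_s/2 = 15, [tt,s] = F_t - G_s/2 = 30, [tt,t] = G_t/2 = -45
Gamma^s_ij = (G*[ij,s] - F*[ij,t])/(EG - F^2), Gamma^t_ij = (E*[ij,t] - F*[ij,s])/(EG - F^2)
Gamma_sss = -200/329, Gamma_sst = -40/329, Gamma_stt = 120/329, Gamma_tss = 300/329, Gamma_tst = 60/329, Gamma_ttt = -180/329
X = (2, 5), Y = (5/2, 5/8) at the point

Answer: (nabla_X Y)^s = -25/7, (nabla_X Y)^t = -80/21


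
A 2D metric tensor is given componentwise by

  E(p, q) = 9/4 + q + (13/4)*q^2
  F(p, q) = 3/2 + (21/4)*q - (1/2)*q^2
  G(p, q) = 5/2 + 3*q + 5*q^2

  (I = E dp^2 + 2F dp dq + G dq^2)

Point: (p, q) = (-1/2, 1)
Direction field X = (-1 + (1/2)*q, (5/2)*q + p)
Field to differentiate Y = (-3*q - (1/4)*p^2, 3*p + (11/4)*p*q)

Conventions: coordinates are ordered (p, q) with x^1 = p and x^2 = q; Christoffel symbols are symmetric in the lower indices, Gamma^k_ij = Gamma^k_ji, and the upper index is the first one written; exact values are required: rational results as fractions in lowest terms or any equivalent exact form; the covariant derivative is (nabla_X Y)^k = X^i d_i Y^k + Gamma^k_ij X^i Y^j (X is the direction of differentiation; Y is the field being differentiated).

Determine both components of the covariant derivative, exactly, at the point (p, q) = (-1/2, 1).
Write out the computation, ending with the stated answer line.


E = 13/2, F = 25/4, G = 21/2 at the point
E_p = 0, E_q = 15/2, F_p = 0, F_q = 17/4, G_p = 0, G_q = 13
EG - F^2 = 467/16;  g^inv = (16/467) * [[21/2, -25/4], [-25/4, 13/2]]
first-kind symbols [ij,l] = (1/2)(d_i g_jl + d_j g_il - d_l g_ij): [pp,p] = E_p/2 = 0, [pp,q] = F_p - E_q/2 = -15/4, [pq,p] = E_q/2 = 15/4, [pq,q] = G_p/2 = 0, [qq,p] = F_q - G_p/2 = 17/4, [qq,q] = G_q/2 = 13/2
Gamma^p_ij = (G*[ij,p] - F*[ij,q])/(EG - F^2), Gamma^q_ij = (E*[ij,q] - F*[ij,p])/(EG - F^2)
Gamma_ppp = 375/467, Gamma_ppq = 630/467, Gamma_pqq = 64/467, Gamma_qpp = -390/467, Gamma_qpq = -375/467, Gamma_qqq = 251/467
X = (-1/2, 2), Y = (-49/16, -23/8) at the point

Answer: (nabla_X Y)^p = -179433/14944, (nabla_X Y)^q = -5819/934


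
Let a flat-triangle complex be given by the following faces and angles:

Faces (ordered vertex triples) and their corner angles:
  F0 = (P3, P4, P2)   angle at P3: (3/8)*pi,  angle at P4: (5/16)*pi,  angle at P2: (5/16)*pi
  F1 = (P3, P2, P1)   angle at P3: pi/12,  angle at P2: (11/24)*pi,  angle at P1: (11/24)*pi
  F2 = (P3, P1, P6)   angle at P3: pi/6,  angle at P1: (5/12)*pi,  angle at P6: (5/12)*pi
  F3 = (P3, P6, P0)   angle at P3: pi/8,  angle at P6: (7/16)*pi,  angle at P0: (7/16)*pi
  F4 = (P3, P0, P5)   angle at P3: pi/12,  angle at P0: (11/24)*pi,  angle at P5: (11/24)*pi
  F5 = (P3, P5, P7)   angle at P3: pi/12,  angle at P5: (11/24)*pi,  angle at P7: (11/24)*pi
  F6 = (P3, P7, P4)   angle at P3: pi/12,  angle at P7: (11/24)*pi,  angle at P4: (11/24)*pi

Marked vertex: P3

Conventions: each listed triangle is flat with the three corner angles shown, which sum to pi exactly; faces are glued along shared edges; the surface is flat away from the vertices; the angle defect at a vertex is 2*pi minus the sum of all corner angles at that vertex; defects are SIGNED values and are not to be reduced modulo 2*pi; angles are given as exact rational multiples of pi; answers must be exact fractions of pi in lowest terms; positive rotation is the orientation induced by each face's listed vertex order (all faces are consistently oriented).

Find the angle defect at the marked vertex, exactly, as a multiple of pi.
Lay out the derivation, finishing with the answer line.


Sum of corner angles at P3: pi
defect = 2*pi - pi

Answer: defect(P3) = pi


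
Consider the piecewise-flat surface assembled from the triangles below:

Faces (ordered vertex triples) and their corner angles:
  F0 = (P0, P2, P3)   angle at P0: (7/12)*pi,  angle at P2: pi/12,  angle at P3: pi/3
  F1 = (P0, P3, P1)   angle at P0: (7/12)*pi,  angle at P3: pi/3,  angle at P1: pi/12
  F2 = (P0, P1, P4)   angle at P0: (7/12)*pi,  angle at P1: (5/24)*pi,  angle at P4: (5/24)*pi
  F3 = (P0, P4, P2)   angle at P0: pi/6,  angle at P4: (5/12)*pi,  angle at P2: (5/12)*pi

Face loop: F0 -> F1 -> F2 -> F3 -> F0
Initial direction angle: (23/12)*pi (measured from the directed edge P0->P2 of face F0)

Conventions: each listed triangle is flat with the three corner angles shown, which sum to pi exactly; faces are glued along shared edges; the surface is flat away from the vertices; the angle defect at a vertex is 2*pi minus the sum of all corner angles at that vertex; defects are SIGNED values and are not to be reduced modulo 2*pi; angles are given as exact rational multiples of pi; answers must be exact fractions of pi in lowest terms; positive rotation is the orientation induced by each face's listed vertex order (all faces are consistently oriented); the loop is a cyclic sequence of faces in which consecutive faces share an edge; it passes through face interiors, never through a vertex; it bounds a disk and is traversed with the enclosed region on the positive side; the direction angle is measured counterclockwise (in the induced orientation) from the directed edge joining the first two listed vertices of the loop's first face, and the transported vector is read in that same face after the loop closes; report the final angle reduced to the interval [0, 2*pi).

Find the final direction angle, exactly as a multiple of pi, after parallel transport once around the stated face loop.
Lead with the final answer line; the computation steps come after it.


Answer: final direction angle = 0

enclosed vertex P0: corner angles sum to (23/12)*pi, defect = 2*pi - (23/12)*pi = pi/12
adding the enclosed defects to the starting angle (mod 2*pi, induced orientation) gives the holonomy
final angle = (23/12)*pi + pi/12 = 0 (mod 2*pi)


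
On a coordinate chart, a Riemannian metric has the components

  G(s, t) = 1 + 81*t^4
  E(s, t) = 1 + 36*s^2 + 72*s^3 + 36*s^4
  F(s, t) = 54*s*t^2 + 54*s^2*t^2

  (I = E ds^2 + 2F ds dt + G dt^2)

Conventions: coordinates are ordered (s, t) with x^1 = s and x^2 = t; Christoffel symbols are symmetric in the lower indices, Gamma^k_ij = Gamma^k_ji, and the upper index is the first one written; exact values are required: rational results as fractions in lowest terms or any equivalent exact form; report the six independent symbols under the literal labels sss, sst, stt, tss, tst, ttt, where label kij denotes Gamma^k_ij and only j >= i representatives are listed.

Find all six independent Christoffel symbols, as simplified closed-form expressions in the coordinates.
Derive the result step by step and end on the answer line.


E = 1 + 36*s^2 + 72*s^3 + 36*s^4; F = 54*s*t^2 + 54*s^2*t^2; G = 1 + 81*t^4
Gamma^k_ij = (1/2) g^{kl} (d_i g_jl + d_j g_il - d_l g_ij), with g^inv = (1/(EG-F^2)) [[G, -F], [-F, E]]
first partials: E_s = 72*s + 216*s^2 + 144*s^3, E_t = 0, F_s = 54*t^2 + 108*s*t^2, F_t = 108*s*t + 108*s^2*t, G_s = 0, G_t = 324*t^3
D = EG - F^2 = 1 + 36*s^2 + 72*s^3 + 81*t^4 + 36*s^4
expanded: Gamma^s_ss = (G E_s - 2F F_s + F E_t)/(2D), Gamma^s_st = (G E_t - F G_s)/(2D), Gamma^s_tt = (2G F_t - G G_s - F G_t)/(2D), Gamma^t_ss = (2E F_s - E E_t - F E_s)/(2D), Gamma^t_st = (E G_s - F E_t)/(2D), Gamma^t_tt = (E G_t - 2F F_t + F G_s)/(2D); substitute and cancel common factors

Answer: Gamma_sss = (72*s^3 + 108*s^2 + 36*s)/(36*s^4 + 72*s^3 + 36*s^2 + 81*t^4 + 1), Gamma_sst = 0, Gamma_stt = (108*s^2*t + 108*s*t)/(36*s^4 + 72*s^3 + 36*s^2 + 81*t^4 + 1), Gamma_tss = (108*s*t^2 + 54*t^2)/(36*s^4 + 72*s^3 + 36*s^2 + 81*t^4 + 1), Gamma_tst = 0, Gamma_ttt = 162*t^3/(36*s^4 + 72*s^3 + 36*s^2 + 81*t^4 + 1)


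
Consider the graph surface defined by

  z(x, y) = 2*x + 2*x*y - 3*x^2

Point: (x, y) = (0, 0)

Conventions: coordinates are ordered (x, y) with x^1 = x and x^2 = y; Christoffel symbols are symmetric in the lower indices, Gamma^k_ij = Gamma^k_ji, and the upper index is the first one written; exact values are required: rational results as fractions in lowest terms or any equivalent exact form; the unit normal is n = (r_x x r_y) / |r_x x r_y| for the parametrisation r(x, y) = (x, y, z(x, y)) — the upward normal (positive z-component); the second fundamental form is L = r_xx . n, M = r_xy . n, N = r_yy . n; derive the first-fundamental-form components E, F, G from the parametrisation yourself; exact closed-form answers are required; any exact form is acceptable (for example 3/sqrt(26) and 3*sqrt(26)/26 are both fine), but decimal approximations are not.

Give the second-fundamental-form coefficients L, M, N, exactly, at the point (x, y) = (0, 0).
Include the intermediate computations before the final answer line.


z_x = 2, z_y = 0, z_xx = -6, z_xy = 2, z_yy = 0
E = 5, F = 0, G = 1; answer radicand W^2 = 5
unnormalised second-form numerators: l = -6, m = 2, n = 0; L = l/sqrt(5), and similarly M = m/sqrt(W^2), N = n/sqrt(W^2)

Answer: L = -6*sqrt(5)/5, M = 2*sqrt(5)/5, N = 0


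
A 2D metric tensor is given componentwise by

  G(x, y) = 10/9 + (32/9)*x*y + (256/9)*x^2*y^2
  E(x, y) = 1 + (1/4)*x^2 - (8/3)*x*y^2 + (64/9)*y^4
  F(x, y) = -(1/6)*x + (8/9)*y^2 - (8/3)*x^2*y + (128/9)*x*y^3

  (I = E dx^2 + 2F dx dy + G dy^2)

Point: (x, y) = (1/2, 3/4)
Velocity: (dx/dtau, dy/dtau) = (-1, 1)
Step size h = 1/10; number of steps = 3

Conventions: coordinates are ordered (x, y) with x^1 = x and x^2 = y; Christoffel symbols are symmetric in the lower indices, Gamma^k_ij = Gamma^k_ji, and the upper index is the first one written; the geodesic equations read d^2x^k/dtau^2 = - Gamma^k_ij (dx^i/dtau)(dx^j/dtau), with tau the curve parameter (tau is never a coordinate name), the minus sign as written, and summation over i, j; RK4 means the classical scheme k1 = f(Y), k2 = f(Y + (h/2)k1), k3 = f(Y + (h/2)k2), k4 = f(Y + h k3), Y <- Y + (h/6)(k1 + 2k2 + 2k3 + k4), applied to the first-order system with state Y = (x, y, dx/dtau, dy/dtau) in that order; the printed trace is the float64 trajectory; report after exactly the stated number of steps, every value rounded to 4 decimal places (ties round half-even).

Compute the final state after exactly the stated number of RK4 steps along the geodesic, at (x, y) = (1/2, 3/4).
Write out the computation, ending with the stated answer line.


f(Y) = (dx/dtau, dy/dtau, -Gamma^x_ij Y'^i Y'^j, -Gamma^y_ij Y'^i Y'^j) with the Gammas evaluated at the stage position; h = 0.100000; intermediate values shown to 6 dp
step 0: x = 0.5000, y = 0.7500, dx/dtau = -1.0000, dy/dtau = 1.0000
step 1:
  k1: at (x, y) = (0.500000, 0.750000), (dx/dtau, dy/dtau) = (-1.000000, 1.000000); Gamma_xxx = -0.078057, Gamma_xxy = 0.624458, Gamma_xyy = 0.416305, Gamma_yxx = -0.145707, Gamma_yxy = 1.165655, Gamma_yyy = 0.777103; k1 = (-1.000000, 1.000000, 0.910668, 1.699913)
  k2: at (x, y) = (0.450000, 0.800000), (dx/dtau, dy/dtau) = (-0.954467, 1.084996); Gamma_xxx = -0.089550, Gamma_xxy = 0.764160, Gamma_xyy = 0.429840, Gamma_yxx = -0.136189, Gamma_yxy = 1.162142, Gamma_yyy = 0.653705; k2 = (-0.954467, 1.084996, 1.158282, 1.761527)
  k3: at (x, y) = (0.452277, 0.804250), (dx/dtau, dy/dtau) = (-0.942086, 1.088076); Gamma_xxx = -0.089060, Gamma_xxy = 0.764018, Gamma_xyy = 0.429652, Gamma_yxx = -0.135090, Gamma_yxy = 1.158892, Gamma_yyy = 0.651713; k3 = (-0.942086, 1.088076, 1.136705, 1.724197)
  k4: at (x, y) = (0.405791, 0.858808), (dx/dtau, dy/dtau) = (-0.886329, 1.172420); Gamma_xxx = -0.098916, Gamma_xxy = 0.906134, Gamma_xyy = 0.428154, Gamma_yxx = -0.122922, Gamma_yxy = 1.126041, Gamma_yyy = 0.532061; k4 = (-0.886329, 1.172420, 1.372400, 1.705463)
  Y <- Y + (h/6)(k1 + 2k2 + 2k3 + k4): x = 0.4053, y = 0.8586, dx/dtau = -0.8854, dy/dtau = 1.1729
step 2:
  k1: at (x, y) = (0.405343, 0.858643), (dx/dtau, dy/dtau) = (-0.885449, 1.172947); Gamma_xxx = -0.099025, Gamma_xxy = 0.906953, Gamma_xyy = 0.428149, Gamma_yxx = -0.122958, Gamma_yxy = 1.126158, Gamma_yyy = 0.531629; k1 = (-0.885449, 1.172947, 1.372484, 1.704204)
  k2: at (x, y) = (0.361070, 0.917290), (dx/dtau, dy/dtau) = (-0.816825, 1.258157); Gamma_xxx = -0.106727, Gamma_xxy = 1.044263, Gamma_xyy = 0.411050, Gamma_yxx = -0.108616, Gamma_yxy = 1.062742, Gamma_yyy = 0.418324; k2 = (-0.816825, 1.258157, 1.566899, 1.594627)
  k3: at (x, y) = (0.364502, 0.921551), (dx/dtau, dy/dtau) = (-0.807104, 1.252678); Gamma_xxx = -0.105692, Gamma_xxy = 1.038936, Gamma_xyy = 0.410931, Gamma_yxx = -0.107844, Gamma_yxy = 1.060092, Gamma_yyy = 0.419299; k3 = (-0.807104, 1.252678, 1.524831, 1.555881)
  k4: at (x, y) = (0.324632, 0.983911), (dx/dtau, dy/dtau) = (-0.732966, 1.328535); Gamma_xxx = -0.109951, Gamma_xxy = 1.153938, Gamma_xyy = 0.380731, Gamma_yxx = -0.092572, Gamma_yxy = 0.971547, Gamma_yyy = 0.320553; k4 = (-0.732966, 1.328535, 1.634420, 1.376085)
  Y <- Y + (h/6)(k1 + 2k2 + 2k3 + k4): x = 0.3242, y = 0.9840, dx/dtau = -0.7323, dy/dtau = 1.3293
step 3:
  k1: at (x, y) = (0.324238, 0.984029), (dx/dtau, dy/dtau) = (-0.732277, 1.329302); Gamma_xxx = -0.110024, Gamma_xxy = 1.154848, Gamma_xyy = 0.380523, Gamma_yxx = -0.092518, Gamma_yxy = 0.971096, Gamma_yyy = 0.319977; k1 = (-0.732277, 1.329302, 1.634894, 1.374760)
  k2: at (x, y) = (0.287624, 1.050494), (dx/dtau, dy/dtau) = (-0.650532, 1.398040); Gamma_xxx = -0.110926, Gamma_xxy = 1.242953, Gamma_xyy = 0.340319, Gamma_yxx = -0.077074, Gamma_yxy = 0.863636, Gamma_yyy = 0.236463; k2 = (-0.650532, 1.398040, 1.642639, 1.141349)
  k3: at (x, y) = (0.291712, 1.053931), (dx/dtau, dy/dtau) = (-0.650145, 1.386370); Gamma_xxx = -0.109803, Gamma_xxy = 1.234401, Gamma_xyy = 0.341663, Gamma_yxx = -0.076928, Gamma_yxy = 0.864824, Gamma_yyy = 0.239370; k3 = (-0.650145, 1.386370, 1.614961, 1.131445)
  k4: at (x, y) = (0.259224, 1.122666), (dx/dtau, dy/dtau) = (-0.570780, 1.442447); Gamma_xxx = -0.107736, Gamma_xxy = 1.290148, Gamma_xyy = 0.297896, Gamma_yxx = -0.062862, Gamma_yxy = 0.752773, Gamma_yyy = 0.173815; k4 = (-0.570780, 1.442447, 1.539693, 0.898377)
  Y <- Y + (h/6)(k1 + 2k2 + 2k3 + k4): x = 0.2592, y = 1.1230, dx/dtau = -0.5708, dy/dtau = 1.4429

Answer: x = 0.2592, y = 1.1230, dx/dtau = -0.5708, dy/dtau = 1.4429


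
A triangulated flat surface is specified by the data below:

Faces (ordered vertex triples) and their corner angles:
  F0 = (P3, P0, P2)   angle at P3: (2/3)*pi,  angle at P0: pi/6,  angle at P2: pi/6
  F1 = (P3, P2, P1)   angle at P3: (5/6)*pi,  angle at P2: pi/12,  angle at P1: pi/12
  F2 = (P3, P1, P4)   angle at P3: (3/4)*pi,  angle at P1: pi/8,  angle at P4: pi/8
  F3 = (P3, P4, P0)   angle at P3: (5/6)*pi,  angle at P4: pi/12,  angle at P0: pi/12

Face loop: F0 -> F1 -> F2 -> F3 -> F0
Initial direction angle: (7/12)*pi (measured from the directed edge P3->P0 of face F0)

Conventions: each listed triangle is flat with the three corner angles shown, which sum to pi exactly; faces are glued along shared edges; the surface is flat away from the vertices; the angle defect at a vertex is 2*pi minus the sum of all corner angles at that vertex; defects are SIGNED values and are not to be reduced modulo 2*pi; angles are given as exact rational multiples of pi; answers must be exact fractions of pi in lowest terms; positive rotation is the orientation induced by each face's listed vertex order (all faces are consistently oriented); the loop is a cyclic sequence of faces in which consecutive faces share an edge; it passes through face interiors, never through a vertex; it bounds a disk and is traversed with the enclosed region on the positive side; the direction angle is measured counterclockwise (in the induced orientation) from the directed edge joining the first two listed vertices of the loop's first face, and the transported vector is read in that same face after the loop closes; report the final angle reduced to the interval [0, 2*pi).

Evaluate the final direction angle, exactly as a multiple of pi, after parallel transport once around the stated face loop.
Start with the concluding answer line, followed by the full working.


Answer: final direction angle = (3/2)*pi

enclosed vertex P3: corner angles sum to (37/12)*pi, defect = 2*pi - (37/12)*pi = (-13/12)*pi
holonomy = initial angle + sum of enclosed defects (mod 2*pi), positive in the induced orientation
final angle = (7/12)*pi - (13/12)*pi = (3/2)*pi (mod 2*pi)
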